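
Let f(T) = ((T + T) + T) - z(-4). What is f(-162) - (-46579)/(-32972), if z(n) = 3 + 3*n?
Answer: -15774223/32972 ≈ -478.41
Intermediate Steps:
f(T) = 9 + 3*T (f(T) = ((T + T) + T) - (3 + 3*(-4)) = (2*T + T) - (3 - 12) = 3*T - 1*(-9) = 3*T + 9 = 9 + 3*T)
f(-162) - (-46579)/(-32972) = (9 + 3*(-162)) - (-46579)/(-32972) = (9 - 486) - (-46579)*(-1)/32972 = -477 - 1*46579/32972 = -477 - 46579/32972 = -15774223/32972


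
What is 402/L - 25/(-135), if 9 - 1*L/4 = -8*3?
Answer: 1919/594 ≈ 3.2306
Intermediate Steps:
L = 132 (L = 36 - (-32)*3 = 36 - 4*(-24) = 36 + 96 = 132)
402/L - 25/(-135) = 402/132 - 25/(-135) = 402*(1/132) - 25*(-1/135) = 67/22 + 5/27 = 1919/594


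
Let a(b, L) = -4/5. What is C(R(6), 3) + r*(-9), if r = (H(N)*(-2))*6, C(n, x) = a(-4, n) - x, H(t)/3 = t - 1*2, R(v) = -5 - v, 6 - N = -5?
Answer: 14561/5 ≈ 2912.2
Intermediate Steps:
N = 11 (N = 6 - 1*(-5) = 6 + 5 = 11)
a(b, L) = -⅘ (a(b, L) = -4*⅕ = -⅘)
H(t) = -6 + 3*t (H(t) = 3*(t - 1*2) = 3*(t - 2) = 3*(-2 + t) = -6 + 3*t)
C(n, x) = -⅘ - x
r = -324 (r = ((-6 + 3*11)*(-2))*6 = ((-6 + 33)*(-2))*6 = (27*(-2))*6 = -54*6 = -324)
C(R(6), 3) + r*(-9) = (-⅘ - 1*3) - 324*(-9) = (-⅘ - 3) + 2916 = -19/5 + 2916 = 14561/5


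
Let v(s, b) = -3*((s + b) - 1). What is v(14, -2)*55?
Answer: -1815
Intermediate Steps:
v(s, b) = 3 - 3*b - 3*s (v(s, b) = -3*((b + s) - 1) = -3*(-1 + b + s) = 3 - 3*b - 3*s)
v(14, -2)*55 = (3 - 3*(-2) - 3*14)*55 = (3 + 6 - 42)*55 = -33*55 = -1815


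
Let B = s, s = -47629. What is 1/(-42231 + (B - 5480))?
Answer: -1/95340 ≈ -1.0489e-5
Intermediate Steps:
B = -47629
1/(-42231 + (B - 5480)) = 1/(-42231 + (-47629 - 5480)) = 1/(-42231 - 53109) = 1/(-95340) = -1/95340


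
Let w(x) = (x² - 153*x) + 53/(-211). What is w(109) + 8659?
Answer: 815040/211 ≈ 3862.8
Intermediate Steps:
w(x) = -53/211 + x² - 153*x (w(x) = (x² - 153*x) + 53*(-1/211) = (x² - 153*x) - 53/211 = -53/211 + x² - 153*x)
w(109) + 8659 = (-53/211 + 109² - 153*109) + 8659 = (-53/211 + 11881 - 16677) + 8659 = -1012009/211 + 8659 = 815040/211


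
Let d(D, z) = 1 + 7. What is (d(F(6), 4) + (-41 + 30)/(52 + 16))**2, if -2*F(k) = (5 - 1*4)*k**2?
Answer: 284089/4624 ≈ 61.438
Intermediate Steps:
F(k) = -k**2/2 (F(k) = -(5 - 1*4)*k**2/2 = -(5 - 4)*k**2/2 = -k**2/2)
d(D, z) = 8
(d(F(6), 4) + (-41 + 30)/(52 + 16))**2 = (8 + (-41 + 30)/(52 + 16))**2 = (8 - 11/68)**2 = (533/68)**2 = 284089/4624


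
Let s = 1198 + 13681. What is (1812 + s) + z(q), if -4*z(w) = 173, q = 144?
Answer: 66591/4 ≈ 16648.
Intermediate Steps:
z(w) = -173/4 (z(w) = -1/4*173 = -173/4)
s = 14879
(1812 + s) + z(q) = (1812 + 14879) - 173/4 = 16691 - 173/4 = 66591/4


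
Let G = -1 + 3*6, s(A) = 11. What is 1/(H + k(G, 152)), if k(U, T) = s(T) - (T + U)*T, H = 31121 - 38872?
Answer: -1/33428 ≈ -2.9915e-5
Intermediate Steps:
G = 17 (G = -1 + 18 = 17)
H = -7751
k(U, T) = 11 - T*(T + U) (k(U, T) = 11 - (T + U)*T = 11 - T*(T + U))
1/(H + k(G, 152)) = 1/(-7751 + (11 - 1*152² - 1*152*17)) = 1/(-7751 + (11 - 1*23104 - 2584)) = 1/(-7751 + (11 - 23104 - 2584)) = 1/(-7751 - 25677) = 1/(-33428) = -1/33428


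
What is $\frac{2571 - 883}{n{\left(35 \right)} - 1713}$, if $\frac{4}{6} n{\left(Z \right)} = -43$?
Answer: $- \frac{3376}{3555} \approx -0.94965$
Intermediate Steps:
$n{\left(Z \right)} = - \frac{129}{2}$ ($n{\left(Z \right)} = \frac{3}{2} \left(-43\right) = - \frac{129}{2}$)
$\frac{2571 - 883}{n{\left(35 \right)} - 1713} = \frac{2571 - 883}{- \frac{129}{2} - 1713} = \frac{1688}{- \frac{3555}{2}} = 1688 \left(- \frac{2}{3555}\right) = - \frac{3376}{3555}$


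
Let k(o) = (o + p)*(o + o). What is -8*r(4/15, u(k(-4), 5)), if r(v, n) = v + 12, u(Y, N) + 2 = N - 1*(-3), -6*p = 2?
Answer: -1472/15 ≈ -98.133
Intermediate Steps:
p = -⅓ (p = -⅙*2 = -⅓ ≈ -0.33333)
k(o) = 2*o*(-⅓ + o) (k(o) = (o - ⅓)*(o + o) = (-⅓ + o)*(2*o) = 2*o*(-⅓ + o))
u(Y, N) = 1 + N (u(Y, N) = -2 + (N - 1*(-3)) = -2 + (N + 3) = -2 + (3 + N) = 1 + N)
r(v, n) = 12 + v
-8*r(4/15, u(k(-4), 5)) = -8*(12 + 4/15) = -8*184/15 = -1472/15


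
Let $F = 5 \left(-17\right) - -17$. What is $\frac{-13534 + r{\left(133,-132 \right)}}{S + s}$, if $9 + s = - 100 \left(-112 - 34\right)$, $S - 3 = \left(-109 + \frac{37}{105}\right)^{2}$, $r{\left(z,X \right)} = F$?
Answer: $- \frac{74981025}{145520657} \approx -0.51526$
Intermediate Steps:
$F = -68$ ($F = -85 + 17 = -68$)
$r{\left(z,X \right)} = -68$
$S = \frac{130175539}{11025}$ ($S = 3 + \left(-109 + \frac{37}{105}\right)^{2} = 3 + \left(- \frac{11408}{105}\right)^{2} = 3 + \frac{130142464}{11025} = \frac{130175539}{11025} \approx 11807.0$)
$s = 14591$ ($s = -9 - 100 \left(-112 - 34\right) = -9 - -14600 = -9 + 14600 = 14591$)
$\frac{-13534 + r{\left(133,-132 \right)}}{S + s} = \frac{-13534 - 68}{\frac{130175539}{11025} + 14591} = - \frac{13602}{\frac{291041314}{11025}} = \left(-13602\right) \frac{11025}{291041314} = - \frac{74981025}{145520657}$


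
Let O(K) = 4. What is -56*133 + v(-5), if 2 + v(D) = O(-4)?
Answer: -7446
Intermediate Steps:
v(D) = 2 (v(D) = -2 + 4 = 2)
-56*133 + v(-5) = -56*133 + 2 = -7448 + 2 = -7446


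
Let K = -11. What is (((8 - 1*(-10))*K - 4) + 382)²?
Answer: 32400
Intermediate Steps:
(((8 - 1*(-10))*K - 4) + 382)² = (((8 - 1*(-10))*(-11) - 4) + 382)² = (((8 + 10)*(-11) - 4) + 382)² = ((18*(-11) - 4) + 382)² = ((-198 - 4) + 382)² = (-202 + 382)² = 180² = 32400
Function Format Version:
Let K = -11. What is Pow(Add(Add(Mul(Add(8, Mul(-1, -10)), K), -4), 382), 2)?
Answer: 32400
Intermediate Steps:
Pow(Add(Add(Mul(Add(8, Mul(-1, -10)), K), -4), 382), 2) = Pow(Add(Add(Mul(Add(8, Mul(-1, -10)), -11), -4), 382), 2) = Pow(Add(Add(Mul(Add(8, 10), -11), -4), 382), 2) = Pow(Add(Add(Mul(18, -11), -4), 382), 2) = Pow(Add(Add(-198, -4), 382), 2) = Pow(Add(-202, 382), 2) = Pow(180, 2) = 32400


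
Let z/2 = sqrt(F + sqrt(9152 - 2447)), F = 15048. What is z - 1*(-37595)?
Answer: 37595 + 2*sqrt(15048 + 3*sqrt(745)) ≈ 37841.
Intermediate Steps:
z = 2*sqrt(15048 + 3*sqrt(745)) (z = 2*sqrt(15048 + sqrt(9152 - 2447)) = 2*sqrt(15048 + sqrt(6705)) = 2*sqrt(15048 + 3*sqrt(745)) ≈ 246.01)
z - 1*(-37595) = 2*sqrt(15048 + 3*sqrt(745)) - 1*(-37595) = 2*sqrt(15048 + 3*sqrt(745)) + 37595 = 37595 + 2*sqrt(15048 + 3*sqrt(745))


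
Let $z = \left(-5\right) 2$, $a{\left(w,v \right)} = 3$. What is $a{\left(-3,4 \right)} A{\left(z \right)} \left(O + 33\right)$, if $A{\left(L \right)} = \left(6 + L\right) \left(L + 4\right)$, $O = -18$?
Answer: $1080$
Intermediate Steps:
$z = -10$
$A{\left(L \right)} = \left(4 + L\right) \left(6 + L\right)$ ($A{\left(L \right)} = \left(6 + L\right) \left(4 + L\right) = \left(4 + L\right) \left(6 + L\right)$)
$a{\left(-3,4 \right)} A{\left(z \right)} \left(O + 33\right) = 3 \left(24 + \left(-10\right)^{2} + 10 \left(-10\right)\right) \left(-18 + 33\right) = 3 \left(24 + 100 - 100\right) 15 = 3 \cdot 24 \cdot 15 = 72 \cdot 15 = 1080$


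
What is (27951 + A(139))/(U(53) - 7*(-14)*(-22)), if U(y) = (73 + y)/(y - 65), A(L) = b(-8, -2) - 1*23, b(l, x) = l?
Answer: -55840/4333 ≈ -12.887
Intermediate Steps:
A(L) = -31 (A(L) = -8 - 1*23 = -8 - 23 = -31)
U(y) = (73 + y)/(-65 + y)
(27951 + A(139))/(U(53) - 7*(-14)*(-22)) = (27951 - 31)/((73 + 53)/(-65 + 53) - 7*(-14)*(-22)) = 27920/(126/(-12) + 98*(-22)) = 27920/(-1/12*126 - 2156) = 27920/(-21/2 - 2156) = 27920/(-4333/2) = 27920*(-2/4333) = -55840/4333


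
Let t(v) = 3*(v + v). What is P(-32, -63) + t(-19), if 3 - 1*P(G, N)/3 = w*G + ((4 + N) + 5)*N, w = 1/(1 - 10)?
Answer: -30965/3 ≈ -10322.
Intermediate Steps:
w = -⅑ (w = 1/(-9) = -⅑ ≈ -0.11111)
t(v) = 6*v (t(v) = 3*(2*v) = 6*v)
P(G, N) = 9 + G/3 - 3*N*(9 + N) (P(G, N) = 9 - 3*(-G/9 + ((4 + N) + 5)*N) = 9 - 3*(-G/9 + (9 + N)*N) = 9 - 3*(-G/9 + N*(9 + N)) = 9 + (G/3 - 3*N*(9 + N)) = 9 + G/3 - 3*N*(9 + N))
P(-32, -63) + t(-19) = (9 - 27*(-63) - 3*(-63)² + (⅓)*(-32)) + 6*(-19) = (9 + 1701 - 3*3969 - 32/3) - 114 = (9 + 1701 - 11907 - 32/3) - 114 = -30623/3 - 114 = -30965/3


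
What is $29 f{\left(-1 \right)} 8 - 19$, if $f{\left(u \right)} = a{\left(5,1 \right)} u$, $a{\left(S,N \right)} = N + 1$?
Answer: $-483$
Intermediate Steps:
$a{\left(S,N \right)} = 1 + N$
$f{\left(u \right)} = 2 u$ ($f{\left(u \right)} = \left(1 + 1\right) u = 2 u$)
$29 f{\left(-1 \right)} 8 - 19 = 29 \cdot 2 \left(-1\right) 8 - 19 = 29 \left(\left(-2\right) 8\right) - 19 = 29 \left(-16\right) - 19 = -464 - 19 = -483$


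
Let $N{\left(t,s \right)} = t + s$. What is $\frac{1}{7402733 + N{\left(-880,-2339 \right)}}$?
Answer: $\frac{1}{7399514} \approx 1.3514 \cdot 10^{-7}$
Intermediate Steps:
$N{\left(t,s \right)} = s + t$
$\frac{1}{7402733 + N{\left(-880,-2339 \right)}} = \frac{1}{7402733 - 3219} = \frac{1}{7399514}$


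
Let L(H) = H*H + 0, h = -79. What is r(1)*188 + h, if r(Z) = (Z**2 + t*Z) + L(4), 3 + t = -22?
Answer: -1583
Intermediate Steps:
L(H) = H**2 (L(H) = H**2 + 0 = H**2)
t = -25 (t = -3 - 22 = -25)
r(Z) = 16 + Z**2 - 25*Z (r(Z) = (Z**2 - 25*Z) + 4**2 = (Z**2 - 25*Z) + 16 = 16 + Z**2 - 25*Z)
r(1)*188 + h = (16 + 1**2 - 25*1)*188 - 79 = (16 + 1 - 25)*188 - 79 = -8*188 - 79 = -1504 - 79 = -1583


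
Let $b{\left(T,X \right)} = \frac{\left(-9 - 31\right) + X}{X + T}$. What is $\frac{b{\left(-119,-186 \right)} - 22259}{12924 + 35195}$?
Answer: $- \frac{6788769}{14676295} \approx -0.46257$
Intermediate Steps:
$b{\left(T,X \right)} = \frac{-40 + X}{T + X}$
$\frac{b{\left(-119,-186 \right)} - 22259}{12924 + 35195} = \frac{\frac{-40 - 186}{-119 - 186} - 22259}{12924 + 35195} = \frac{\frac{1}{-305} \left(-226\right) - 22259}{48119} = \left(\left(- \frac{1}{305}\right) \left(-226\right) - 22259\right) \frac{1}{48119} = \left(\frac{226}{305} - 22259\right) \frac{1}{48119} = \left(- \frac{6788769}{305}\right) \frac{1}{48119} = - \frac{6788769}{14676295}$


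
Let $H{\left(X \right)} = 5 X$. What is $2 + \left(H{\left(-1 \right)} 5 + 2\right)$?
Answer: $-21$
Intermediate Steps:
$2 + \left(H{\left(-1 \right)} 5 + 2\right) = 2 + \left(5 \left(-1\right) 5 + 2\right) = 2 + \left(\left(-5\right) 5 + 2\right) = 2 + \left(-25 + 2\right) = 2 - 23 = -21$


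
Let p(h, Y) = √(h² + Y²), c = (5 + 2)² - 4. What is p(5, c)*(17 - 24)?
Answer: -35*√82 ≈ -316.94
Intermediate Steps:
c = 45 (c = 7² - 4 = 49 - 4 = 45)
p(h, Y) = √(Y² + h²)
p(5, c)*(17 - 24) = √(45² + 5²)*(17 - 24) = √(2025 + 25)*(-7) = √2050*(-7) = (5*√82)*(-7) = -35*√82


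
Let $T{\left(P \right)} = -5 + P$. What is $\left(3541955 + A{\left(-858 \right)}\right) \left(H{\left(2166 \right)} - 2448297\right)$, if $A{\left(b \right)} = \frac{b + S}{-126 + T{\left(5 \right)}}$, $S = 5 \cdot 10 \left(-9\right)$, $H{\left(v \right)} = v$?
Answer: $- \frac{60648779234921}{7} \approx -8.6641 \cdot 10^{12}$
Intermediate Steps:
$S = -450$ ($S = 50 \left(-9\right) = -450$)
$A{\left(b \right)} = \frac{25}{7} - \frac{b}{126}$ ($A{\left(b \right)} = \frac{b - 450}{-126 + \left(-5 + 5\right)} = \frac{-450 + b}{-126 + 0} = \frac{-450 + b}{-126} = \left(-450 + b\right) \left(- \frac{1}{126}\right) = \frac{25}{7} - \frac{b}{126}$)
$\left(3541955 + A{\left(-858 \right)}\right) \left(H{\left(2166 \right)} - 2448297\right) = \left(3541955 + \left(\frac{25}{7} - - \frac{143}{21}\right)\right) \left(2166 - 2448297\right) = \left(3541955 + \left(\frac{25}{7} + \frac{143}{21}\right)\right) \left(-2446131\right) = \left(3541955 + \frac{218}{21}\right) \left(-2446131\right) = \frac{74381273}{21} \left(-2446131\right) = - \frac{60648779234921}{7}$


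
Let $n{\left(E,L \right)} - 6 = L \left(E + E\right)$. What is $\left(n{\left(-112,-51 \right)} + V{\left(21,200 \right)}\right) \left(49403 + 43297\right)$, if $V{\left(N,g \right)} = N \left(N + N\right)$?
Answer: $1141322400$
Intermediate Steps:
$V{\left(N,g \right)} = 2 N^{2}$ ($V{\left(N,g \right)} = N 2 N = 2 N^{2}$)
$n{\left(E,L \right)} = 6 + 2 E L$ ($n{\left(E,L \right)} = 6 + L \left(E + E\right) = 6 + L 2 E = 6 + 2 E L$)
$\left(n{\left(-112,-51 \right)} + V{\left(21,200 \right)}\right) \left(49403 + 43297\right) = \left(\left(6 + 2 \left(-112\right) \left(-51\right)\right) + 2 \cdot 21^{2}\right) \left(49403 + 43297\right) = \left(\left(6 + 11424\right) + 2 \cdot 441\right) 92700 = \left(11430 + 882\right) 92700 = 12312 \cdot 92700 = 1141322400$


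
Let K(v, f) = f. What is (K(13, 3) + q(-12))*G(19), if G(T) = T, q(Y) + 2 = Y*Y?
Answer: 2755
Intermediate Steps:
q(Y) = -2 + Y² (q(Y) = -2 + Y*Y = -2 + Y²)
(K(13, 3) + q(-12))*G(19) = (3 + (-2 + (-12)²))*19 = (3 + (-2 + 144))*19 = (3 + 142)*19 = 145*19 = 2755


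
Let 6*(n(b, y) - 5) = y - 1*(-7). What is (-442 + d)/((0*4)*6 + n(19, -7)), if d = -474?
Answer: -916/5 ≈ -183.20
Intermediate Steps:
n(b, y) = 37/6 + y/6 (n(b, y) = 5 + (y - 1*(-7))/6 = 5 + (y + 7)/6 = 5 + (7 + y)/6 = 5 + (7/6 + y/6) = 37/6 + y/6)
(-442 + d)/((0*4)*6 + n(19, -7)) = (-442 - 474)/((0*4)*6 + (37/6 + (⅙)*(-7))) = -916/(0*6 + (37/6 - 7/6)) = -916/(0 + 5) = -916/5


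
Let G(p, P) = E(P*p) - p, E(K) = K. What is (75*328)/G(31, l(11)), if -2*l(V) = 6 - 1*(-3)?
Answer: -49200/341 ≈ -144.28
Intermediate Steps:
l(V) = -9/2 (l(V) = -(6 - 1*(-3))/2 = -(6 + 3)/2 = -½*9 = -9/2)
G(p, P) = -p + P*p (G(p, P) = P*p - p = -p + P*p)
(75*328)/G(31, l(11)) = (75*328)/((31*(-1 - 9/2))) = 24600/((31*(-11/2))) = 24600/(-341/2) = 24600*(-2/341) = -49200/341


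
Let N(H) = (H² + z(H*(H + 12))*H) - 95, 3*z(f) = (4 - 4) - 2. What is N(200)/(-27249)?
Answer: -119315/81747 ≈ -1.4596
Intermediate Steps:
z(f) = -⅔ (z(f) = ((4 - 4) - 2)/3 = (0 - 2)/3 = (⅓)*(-2) = -⅔)
N(H) = -95 + H² - 2*H/3 (N(H) = (H² - 2*H/3) - 95 = -95 + H² - 2*H/3)
N(200)/(-27249) = (-95 + 200² - ⅔*200)/(-27249) = (-95 + 40000 - 400/3)*(-1/27249) = (119315/3)*(-1/27249) = -119315/81747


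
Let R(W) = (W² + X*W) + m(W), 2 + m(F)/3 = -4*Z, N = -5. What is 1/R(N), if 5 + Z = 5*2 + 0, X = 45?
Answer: -1/266 ≈ -0.0037594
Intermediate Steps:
Z = 5 (Z = -5 + (5*2 + 0) = -5 + (10 + 0) = -5 + 10 = 5)
m(F) = -66 (m(F) = -6 + 3*(-4*5) = -6 + 3*(-20) = -6 - 60 = -66)
R(W) = -66 + W² + 45*W (R(W) = (W² + 45*W) - 66 = -66 + W² + 45*W)
1/R(N) = 1/(-66 + (-5)² + 45*(-5)) = 1/(-66 + 25 - 225) = 1/(-266) = -1/266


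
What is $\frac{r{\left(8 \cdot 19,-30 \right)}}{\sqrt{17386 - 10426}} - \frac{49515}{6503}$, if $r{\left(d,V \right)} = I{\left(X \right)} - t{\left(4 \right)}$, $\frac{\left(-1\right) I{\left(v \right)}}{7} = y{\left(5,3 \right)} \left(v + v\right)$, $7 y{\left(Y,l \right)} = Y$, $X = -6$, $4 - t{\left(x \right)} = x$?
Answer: $- \frac{49515}{6503} + \frac{\sqrt{435}}{29} \approx -6.895$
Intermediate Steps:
$t{\left(x \right)} = 4 - x$
$y{\left(Y,l \right)} = \frac{Y}{7}$
$I{\left(v \right)} = - 10 v$ ($I{\left(v \right)} = - 7 \cdot \frac{1}{7} \cdot 5 \left(v + v\right) = - 7 \frac{5 \cdot 2 v}{7} = - 7 \frac{10 v}{7} = - 10 v$)
$r{\left(d,V \right)} = 60$ ($r{\left(d,V \right)} = \left(-10\right) \left(-6\right) - \left(4 - 4\right) = 60 - \left(4 - 4\right) = 60 - 0 = 60 + 0 = 60$)
$\frac{r{\left(8 \cdot 19,-30 \right)}}{\sqrt{17386 - 10426}} - \frac{49515}{6503} = \frac{60}{\sqrt{17386 - 10426}} - \frac{49515}{6503} = \frac{60}{\sqrt{6960}} - \frac{49515}{6503} = \frac{60}{4 \sqrt{435}} - \frac{49515}{6503} = 60 \frac{\sqrt{435}}{1740} - \frac{49515}{6503} = \frac{\sqrt{435}}{29} - \frac{49515}{6503} = - \frac{49515}{6503} + \frac{\sqrt{435}}{29}$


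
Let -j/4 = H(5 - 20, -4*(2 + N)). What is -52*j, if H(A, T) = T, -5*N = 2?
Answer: -6656/5 ≈ -1331.2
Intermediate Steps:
N = -⅖ (N = -⅕*2 = -⅖ ≈ -0.40000)
j = 128/5 (j = -(-16)*(2 - ⅖) = -(-16)*8/5 = -4*(-32/5) = 128/5 ≈ 25.600)
-52*j = -52*128/5 = -6656/5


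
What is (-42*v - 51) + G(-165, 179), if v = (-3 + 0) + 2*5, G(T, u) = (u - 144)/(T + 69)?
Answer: -33155/96 ≈ -345.36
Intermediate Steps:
G(T, u) = (-144 + u)/(69 + T)
v = 7 (v = -3 + 10 = 7)
(-42*v - 51) + G(-165, 179) = (-42*7 - 51) + (-144 + 179)/(69 - 165) = (-294 - 51) + 35/(-96) = -345 - 1/96*35 = -345 - 35/96 = -33155/96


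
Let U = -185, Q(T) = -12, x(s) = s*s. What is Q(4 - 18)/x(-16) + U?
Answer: -11843/64 ≈ -185.05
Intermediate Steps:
x(s) = s**2
Q(4 - 18)/x(-16) + U = -12/((-16)**2) - 185 = -12/256 - 185 = -12*1/256 - 185 = -3/64 - 185 = -11843/64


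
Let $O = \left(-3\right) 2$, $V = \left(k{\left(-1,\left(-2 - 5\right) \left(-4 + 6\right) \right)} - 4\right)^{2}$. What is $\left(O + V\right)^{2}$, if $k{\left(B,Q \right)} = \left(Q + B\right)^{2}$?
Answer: $2384857225$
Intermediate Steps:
$k{\left(B,Q \right)} = \left(B + Q\right)^{2}$
$V = 48841$ ($V = \left(\left(-1 + \left(-2 - 5\right) \left(-4 + 6\right)\right)^{2} - 4\right)^{2} = \left(\left(-1 - 14\right)^{2} - 4\right)^{2} = \left(\left(-15\right)^{2} - 4\right)^{2} = \left(225 - 4\right)^{2} = 221^{2} = 48841$)
$O = -6$
$\left(O + V\right)^{2} = \left(-6 + 48841\right)^{2} = 48835^{2} = 2384857225$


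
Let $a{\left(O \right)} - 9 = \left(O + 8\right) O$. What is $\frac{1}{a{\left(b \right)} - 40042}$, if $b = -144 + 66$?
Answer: $- \frac{1}{34573} \approx -2.8924 \cdot 10^{-5}$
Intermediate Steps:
$b = -78$
$a{\left(O \right)} = 9 + O \left(8 + O\right)$ ($a{\left(O \right)} = 9 + \left(O + 8\right) O = 9 + \left(8 + O\right) O = 9 + O \left(8 + O\right)$)
$\frac{1}{a{\left(b \right)} - 40042} = \frac{1}{\left(9 + \left(-78\right)^{2} + 8 \left(-78\right)\right) - 40042} = \frac{1}{\left(9 + 6084 - 624\right) - 40042} = \frac{1}{5469 - 40042} = \frac{1}{-34573} = - \frac{1}{34573}$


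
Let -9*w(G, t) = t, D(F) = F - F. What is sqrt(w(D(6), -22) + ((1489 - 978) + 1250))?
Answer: sqrt(15871)/3 ≈ 41.993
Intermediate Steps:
D(F) = 0
w(G, t) = -t/9
sqrt(w(D(6), -22) + ((1489 - 978) + 1250)) = sqrt(-1/9*(-22) + ((1489 - 978) + 1250)) = sqrt(22/9 + (511 + 1250)) = sqrt(22/9 + 1761) = sqrt(15871/9) = sqrt(15871)/3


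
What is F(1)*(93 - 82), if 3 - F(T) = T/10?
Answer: 319/10 ≈ 31.900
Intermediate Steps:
F(T) = 3 - T/10
F(1)*(93 - 82) = (3 - ⅒*1)*(93 - 82) = (3 - ⅒)*11 = (29/10)*11 = 319/10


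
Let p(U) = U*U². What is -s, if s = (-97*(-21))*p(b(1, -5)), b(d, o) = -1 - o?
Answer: -130368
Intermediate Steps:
p(U) = U³
s = 130368 (s = (-97*(-21))*(-1 - 1*(-5))³ = 2037*(-1 + 5)³ = 2037*4³ = 2037*64 = 130368)
-s = -1*130368 = -130368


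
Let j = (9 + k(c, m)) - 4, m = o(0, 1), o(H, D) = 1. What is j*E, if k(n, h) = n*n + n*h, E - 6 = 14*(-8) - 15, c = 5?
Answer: -4235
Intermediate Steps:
m = 1
E = -121 (E = 6 + (14*(-8) - 15) = 6 + (-112 - 15) = 6 - 127 = -121)
k(n, h) = n² + h*n
j = 35 (j = (9 + 5*(1 + 5)) - 4 = (9 + 5*6) - 4 = (9 + 30) - 4 = 39 - 4 = 35)
j*E = 35*(-121) = -4235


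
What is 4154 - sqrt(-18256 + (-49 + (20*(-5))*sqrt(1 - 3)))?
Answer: 4154 - sqrt(-18305 - 100*I*sqrt(2)) ≈ 4153.5 + 135.3*I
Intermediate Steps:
4154 - sqrt(-18256 + (-49 + (20*(-5))*sqrt(1 - 3))) = 4154 - sqrt(-18256 + (-49 - 100*I*sqrt(2))) = 4154 - sqrt(-18305 - 100*I*sqrt(2))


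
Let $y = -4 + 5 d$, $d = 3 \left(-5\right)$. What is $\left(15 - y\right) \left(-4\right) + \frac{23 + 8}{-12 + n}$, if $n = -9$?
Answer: $- \frac{7927}{21} \approx -377.48$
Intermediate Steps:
$d = -15$
$y = -79$ ($y = -4 + 5 \left(-15\right) = -4 - 75 = -79$)
$\left(15 - y\right) \left(-4\right) + \frac{23 + 8}{-12 + n} = \left(15 - -79\right) \left(-4\right) + \frac{23 + 8}{-12 - 9} = \left(15 + 79\right) \left(-4\right) + \frac{31}{-21} = 94 \left(-4\right) + 31 \left(- \frac{1}{21}\right) = -376 - \frac{31}{21} = - \frac{7927}{21}$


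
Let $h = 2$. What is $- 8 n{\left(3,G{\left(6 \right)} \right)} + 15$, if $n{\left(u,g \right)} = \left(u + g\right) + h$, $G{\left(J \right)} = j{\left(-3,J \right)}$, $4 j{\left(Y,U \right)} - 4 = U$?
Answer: $-45$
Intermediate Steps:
$j{\left(Y,U \right)} = 1 + \frac{U}{4}$
$G{\left(J \right)} = 1 + \frac{J}{4}$
$n{\left(u,g \right)} = 2 + g + u$ ($n{\left(u,g \right)} = \left(u + g\right) + 2 = \left(g + u\right) + 2 = 2 + g + u$)
$- 8 n{\left(3,G{\left(6 \right)} \right)} + 15 = - 8 \left(2 + \left(1 + \frac{1}{4} \cdot 6\right) + 3\right) + 15 = - 8 \left(2 + \left(1 + \frac{3}{2}\right) + 3\right) + 15 = - 8 \left(2 + \frac{5}{2} + 3\right) + 15 = \left(-8\right) \frac{15}{2} + 15 = -60 + 15 = -45$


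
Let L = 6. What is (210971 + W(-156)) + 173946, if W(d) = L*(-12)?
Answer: 384845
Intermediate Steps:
W(d) = -72 (W(d) = 6*(-12) = -72)
(210971 + W(-156)) + 173946 = (210971 - 72) + 173946 = 210899 + 173946 = 384845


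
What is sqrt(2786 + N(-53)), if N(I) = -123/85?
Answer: sqrt(20118395)/85 ≈ 52.769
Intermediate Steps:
N(I) = -123/85 (N(I) = -123*1/85 = -123/85)
sqrt(2786 + N(-53)) = sqrt(2786 - 123/85) = sqrt(236687/85) = sqrt(20118395)/85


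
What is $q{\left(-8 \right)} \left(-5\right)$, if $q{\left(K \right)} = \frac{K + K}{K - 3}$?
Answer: $- \frac{80}{11} \approx -7.2727$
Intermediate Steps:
$q{\left(K \right)} = \frac{2 K}{-3 + K}$
$q{\left(-8 \right)} \left(-5\right) = 2 \left(-8\right) \frac{1}{-3 - 8} \left(-5\right) = 2 \left(-8\right) \frac{1}{-11} \left(-5\right) = 2 \left(-8\right) \left(- \frac{1}{11}\right) \left(-5\right) = \frac{16}{11} \left(-5\right) = - \frac{80}{11}$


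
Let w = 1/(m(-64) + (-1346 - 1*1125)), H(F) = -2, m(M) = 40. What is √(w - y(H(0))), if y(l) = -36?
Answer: √212748965/2431 ≈ 6.0000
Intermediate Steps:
w = -1/2431 (w = 1/(40 + (-1346 - 1*1125)) = 1/(40 + (-1346 - 1125)) = 1/(40 - 2471) = 1/(-2431) = -1/2431 ≈ -0.00041135)
√(w - y(H(0))) = √(-1/2431 - 1*(-36)) = √(-1/2431 + 36) = √(87515/2431) = √212748965/2431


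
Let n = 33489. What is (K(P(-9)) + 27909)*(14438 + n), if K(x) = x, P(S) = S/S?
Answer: 1337642570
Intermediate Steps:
P(S) = 1
(K(P(-9)) + 27909)*(14438 + n) = (1 + 27909)*(14438 + 33489) = 27910*47927 = 1337642570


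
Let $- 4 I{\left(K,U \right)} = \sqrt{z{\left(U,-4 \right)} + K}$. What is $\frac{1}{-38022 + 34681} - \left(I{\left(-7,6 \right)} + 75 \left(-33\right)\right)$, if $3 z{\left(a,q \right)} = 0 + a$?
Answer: $\frac{8268974}{3341} + \frac{i \sqrt{5}}{4} \approx 2475.0 + 0.55902 i$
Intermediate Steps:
$z{\left(a,q \right)} = \frac{a}{3}$ ($z{\left(a,q \right)} = \frac{0 + a}{3} = \frac{a}{3}$)
$I{\left(K,U \right)} = - \frac{\sqrt{K + \frac{U}{3}}}{4}$ ($I{\left(K,U \right)} = - \frac{\sqrt{\frac{U}{3} + K}}{4} = - \frac{\sqrt{K + \frac{U}{3}}}{4}$)
$\frac{1}{-38022 + 34681} - \left(I{\left(-7,6 \right)} + 75 \left(-33\right)\right) = \frac{1}{-38022 + 34681} - \left(- \frac{\sqrt{3 \cdot 6 + 9 \left(-7\right)}}{12} + 75 \left(-33\right)\right) = \frac{1}{-3341} - \left(- \frac{\sqrt{18 - 63}}{12} - 2475\right) = - \frac{1}{3341} - \left(- \frac{\sqrt{-45}}{12} - 2475\right) = - \frac{1}{3341} - \left(- \frac{3 i \sqrt{5}}{12} - 2475\right) = - \frac{1}{3341} - \left(- \frac{i \sqrt{5}}{4} - 2475\right) = - \frac{1}{3341} - \left(-2475 - \frac{i \sqrt{5}}{4}\right) = - \frac{1}{3341} + \left(2475 + \frac{i \sqrt{5}}{4}\right) = \frac{8268974}{3341} + \frac{i \sqrt{5}}{4}$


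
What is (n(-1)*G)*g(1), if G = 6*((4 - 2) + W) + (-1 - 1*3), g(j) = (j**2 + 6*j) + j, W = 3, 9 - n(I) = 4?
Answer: 1040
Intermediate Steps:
n(I) = 5 (n(I) = 9 - 1*4 = 9 - 4 = 5)
g(j) = j**2 + 7*j
G = 26 (G = 6*((4 - 2) + 3) + (-1 - 1*3) = 6*(2 + 3) + (-1 - 3) = 6*5 - 4 = 30 - 4 = 26)
(n(-1)*G)*g(1) = (5*26)*(1*(7 + 1)) = 130*(1*8) = 130*8 = 1040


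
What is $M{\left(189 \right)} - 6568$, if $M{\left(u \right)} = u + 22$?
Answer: $-6357$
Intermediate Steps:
$M{\left(u \right)} = 22 + u$
$M{\left(189 \right)} - 6568 = \left(22 + 189\right) - 6568 = 211 - 6568 = -6357$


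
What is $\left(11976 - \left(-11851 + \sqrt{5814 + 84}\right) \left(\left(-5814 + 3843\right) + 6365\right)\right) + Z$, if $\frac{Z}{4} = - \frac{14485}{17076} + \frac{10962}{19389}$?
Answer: $\frac{1437061058721839}{27590547} - 4394 \sqrt{5898} \approx 5.1748 \cdot 10^{7}$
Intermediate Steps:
$Z = - \frac{31220851}{27590547}$ ($Z = 4 \left(- \frac{14485}{17076} + \frac{10962}{19389}\right) = 4 \left(\left(-14485\right) \frac{1}{17076} + 10962 \cdot \frac{1}{19389}\right) = 4 \left(- \frac{14485}{17076} + \frac{3654}{6463}\right) = 4 \left(- \frac{31220851}{110362188}\right) = - \frac{31220851}{27590547} \approx -1.1316$)
$\left(11976 - \left(-11851 + \sqrt{5814 + 84}\right) \left(\left(-5814 + 3843\right) + 6365\right)\right) + Z = \left(11976 - \left(-11851 + \sqrt{5814 + 84}\right) \left(\left(-5814 + 3843\right) + 6365\right)\right) - \frac{31220851}{27590547} = \left(11976 - \left(-11851 + \sqrt{5898}\right) \left(-1971 + 6365\right)\right) - \frac{31220851}{27590547} = \left(11976 - \left(-11851 + \sqrt{5898}\right) 4394\right) - \frac{31220851}{27590547} = \left(11976 - \left(-52073294 + 4394 \sqrt{5898}\right)\right) - \frac{31220851}{27590547} = \left(11976 + \left(52073294 - 4394 \sqrt{5898}\right)\right) - \frac{31220851}{27590547} = \left(52085270 - 4394 \sqrt{5898}\right) - \frac{31220851}{27590547} = \frac{1437061058721839}{27590547} - 4394 \sqrt{5898}$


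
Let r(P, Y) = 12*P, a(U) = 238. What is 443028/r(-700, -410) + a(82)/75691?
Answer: -399181347/7569100 ≈ -52.738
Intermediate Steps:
443028/r(-700, -410) + a(82)/75691 = 443028/((12*(-700))) + 238/75691 = 443028/(-8400) + 238*(1/75691) = 443028*(-1/8400) + 34/10813 = -36919/700 + 34/10813 = -399181347/7569100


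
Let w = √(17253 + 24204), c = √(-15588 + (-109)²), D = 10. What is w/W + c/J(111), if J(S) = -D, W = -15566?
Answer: -√41457/15566 - I*√3707/10 ≈ -0.01308 - 6.0885*I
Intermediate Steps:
J(S) = -10 (J(S) = -1*10 = -10)
c = I*√3707 (c = √(-15588 + 11881) = √(-3707) = I*√3707 ≈ 60.885*I)
w = √41457 ≈ 203.61
w/W + c/J(111) = √41457/(-15566) + (I*√3707)/(-10) = √41457*(-1/15566) + (I*√3707)*(-⅒) = -√41457/15566 - I*√3707/10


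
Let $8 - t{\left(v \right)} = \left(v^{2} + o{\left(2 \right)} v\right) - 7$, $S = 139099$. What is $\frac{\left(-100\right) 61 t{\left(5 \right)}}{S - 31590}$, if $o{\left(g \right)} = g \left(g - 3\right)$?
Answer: $0$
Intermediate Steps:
$o{\left(g \right)} = g \left(-3 + g\right)$
$t{\left(v \right)} = 15 - v^{2} + 2 v$ ($t{\left(v \right)} = 8 - \left(\left(v^{2} + 2 \left(-3 + 2\right) v\right) - 7\right) = 8 - \left(\left(v^{2} + 2 \left(-1\right) v\right) - 7\right) = 8 - \left(\left(v^{2} - 2 v\right) - 7\right) = 8 - \left(-7 + v^{2} - 2 v\right) = 8 + \left(7 - v^{2} + 2 v\right) = 15 - v^{2} + 2 v$)
$\frac{\left(-100\right) 61 t{\left(5 \right)}}{S - 31590} = \frac{\left(-100\right) 61 \left(15 - 5^{2} + 2 \cdot 5\right)}{139099 - 31590} = \frac{\left(-6100\right) \left(15 - 25 + 10\right)}{107509} = - 6100 \left(15 - 25 + 10\right) \frac{1}{107509} = \left(-6100\right) 0 \cdot \frac{1}{107509} = 0 \cdot \frac{1}{107509} = 0$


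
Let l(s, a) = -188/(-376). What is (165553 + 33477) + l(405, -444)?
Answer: 398061/2 ≈ 1.9903e+5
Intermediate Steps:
l(s, a) = ½ (l(s, a) = -188*(-1/376) = ½)
(165553 + 33477) + l(405, -444) = (165553 + 33477) + ½ = 199030 + ½ = 398061/2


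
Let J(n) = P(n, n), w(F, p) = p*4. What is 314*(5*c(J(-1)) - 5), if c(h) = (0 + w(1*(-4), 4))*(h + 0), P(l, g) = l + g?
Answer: -51810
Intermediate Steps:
P(l, g) = g + l
w(F, p) = 4*p
J(n) = 2*n (J(n) = n + n = 2*n)
c(h) = 16*h (c(h) = (0 + 4*4)*(h + 0) = (0 + 16)*h = 16*h)
314*(5*c(J(-1)) - 5) = 314*(5*(16*(2*(-1))) - 5) = 314*(5*(16*(-2)) - 5) = 314*(5*(-32) - 5) = 314*(-160 - 5) = 314*(-165) = -51810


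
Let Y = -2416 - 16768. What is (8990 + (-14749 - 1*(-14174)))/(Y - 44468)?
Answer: -8415/63652 ≈ -0.13220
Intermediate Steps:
Y = -19184
(8990 + (-14749 - 1*(-14174)))/(Y - 44468) = (8990 + (-14749 - 1*(-14174)))/(-19184 - 44468) = (8990 + (-14749 + 14174))/(-63652) = (8990 - 575)*(-1/63652) = 8415*(-1/63652) = -8415/63652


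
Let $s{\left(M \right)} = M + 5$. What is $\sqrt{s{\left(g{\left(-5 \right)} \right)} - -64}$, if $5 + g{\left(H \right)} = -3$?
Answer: $\sqrt{61} \approx 7.8102$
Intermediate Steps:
$g{\left(H \right)} = -8$ ($g{\left(H \right)} = -5 - 3 = -8$)
$s{\left(M \right)} = 5 + M$
$\sqrt{s{\left(g{\left(-5 \right)} \right)} - -64} = \sqrt{\left(5 - 8\right) - -64} = \sqrt{-3 + 64} = \sqrt{61}$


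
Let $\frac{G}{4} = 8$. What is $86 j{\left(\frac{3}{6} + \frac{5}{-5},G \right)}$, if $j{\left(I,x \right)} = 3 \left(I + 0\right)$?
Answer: $-129$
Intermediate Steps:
$G = 32$ ($G = 4 \cdot 8 = 32$)
$j{\left(I,x \right)} = 3 I$
$86 j{\left(\frac{3}{6} + \frac{5}{-5},G \right)} = 86 \cdot 3 \left(\frac{3}{6} + \frac{5}{-5}\right) = 86 \cdot 3 \left(3 \cdot \frac{1}{6} + 5 \left(- \frac{1}{5}\right)\right) = 86 \cdot 3 \left(\frac{1}{2} - 1\right) = 86 \cdot 3 \left(- \frac{1}{2}\right) = 86 \left(- \frac{3}{2}\right) = -129$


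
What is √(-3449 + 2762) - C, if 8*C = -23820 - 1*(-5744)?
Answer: 4519/2 + I*√687 ≈ 2259.5 + 26.211*I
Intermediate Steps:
C = -4519/2 (C = (-23820 - 1*(-5744))/8 = (-23820 + 5744)/8 = (⅛)*(-18076) = -4519/2 ≈ -2259.5)
√(-3449 + 2762) - C = √(-3449 + 2762) - 1*(-4519/2) = √(-687) + 4519/2 = I*√687 + 4519/2 = 4519/2 + I*√687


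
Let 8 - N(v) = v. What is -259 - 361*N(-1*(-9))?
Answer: 102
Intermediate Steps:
N(v) = 8 - v
-259 - 361*N(-1*(-9)) = -259 - 361*(8 - (-1)*(-9)) = -259 - 361*(8 - 1*9) = -259 - 361*(8 - 9) = -259 - 361*(-1) = -259 + 361 = 102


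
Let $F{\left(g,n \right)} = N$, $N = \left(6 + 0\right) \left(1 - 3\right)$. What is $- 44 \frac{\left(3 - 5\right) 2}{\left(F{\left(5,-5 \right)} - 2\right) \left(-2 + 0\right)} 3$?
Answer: $\frac{132}{7} \approx 18.857$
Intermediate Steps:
$N = -12$ ($N = 6 \left(-2\right) = -12$)
$F{\left(g,n \right)} = -12$
$- 44 \frac{\left(3 - 5\right) 2}{\left(F{\left(5,-5 \right)} - 2\right) \left(-2 + 0\right)} 3 = - 44 \frac{\left(3 - 5\right) 2}{\left(-12 - 2\right) \left(-2 + 0\right)} 3 = - 44 \frac{\left(-2\right) 2}{\left(-14\right) \left(-2\right)} 3 = - 44 - \frac{4}{28} \cdot 3 = - 44 \left(-4\right) \frac{1}{28} \cdot 3 = - 44 \left(\left(- \frac{1}{7}\right) 3\right) = \left(-44\right) \left(- \frac{3}{7}\right) = \frac{132}{7}$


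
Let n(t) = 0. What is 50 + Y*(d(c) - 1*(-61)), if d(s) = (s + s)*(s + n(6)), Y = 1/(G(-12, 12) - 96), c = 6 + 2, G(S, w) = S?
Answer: 193/4 ≈ 48.250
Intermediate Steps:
c = 8
Y = -1/108 (Y = 1/(-12 - 96) = 1/(-108) = -1/108 ≈ -0.0092593)
d(s) = 2*s² (d(s) = (s + s)*(s + 0) = (2*s)*s = 2*s²)
50 + Y*(d(c) - 1*(-61)) = 50 - (2*8² - 1*(-61))/108 = 50 - (2*64 + 61)/108 = 50 - (128 + 61)/108 = 50 - 1/108*189 = 50 - 7/4 = 193/4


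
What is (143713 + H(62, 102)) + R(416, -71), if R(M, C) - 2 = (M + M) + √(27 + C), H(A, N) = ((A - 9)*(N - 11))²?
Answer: 23405876 + 2*I*√11 ≈ 2.3406e+7 + 6.6332*I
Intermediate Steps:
H(A, N) = (-11 + N)²*(-9 + A)² (H(A, N) = ((-9 + A)*(-11 + N))² = ((-11 + N)*(-9 + A))² = (-11 + N)²*(-9 + A)²)
R(M, C) = 2 + √(27 + C) + 2*M (R(M, C) = 2 + ((M + M) + √(27 + C)) = 2 + (2*M + √(27 + C)) = 2 + (√(27 + C) + 2*M) = 2 + √(27 + C) + 2*M)
(143713 + H(62, 102)) + R(416, -71) = (143713 + (-11 + 102)²*(-9 + 62)²) + (2 + √(27 - 71) + 2*416) = (143713 + 91²*53²) + (2 + √(-44) + 832) = (143713 + 8281*2809) + (2 + 2*I*√11 + 832) = (143713 + 23261329) + (834 + 2*I*√11) = 23405042 + (834 + 2*I*√11) = 23405876 + 2*I*√11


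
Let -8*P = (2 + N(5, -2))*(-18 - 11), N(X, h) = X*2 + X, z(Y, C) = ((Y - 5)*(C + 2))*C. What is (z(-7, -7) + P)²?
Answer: 8219689/64 ≈ 1.2843e+5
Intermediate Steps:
z(Y, C) = C*(-5 + Y)*(2 + C) (z(Y, C) = ((-5 + Y)*(2 + C))*C = C*(-5 + Y)*(2 + C))
N(X, h) = 3*X (N(X, h) = 2*X + X = 3*X)
P = 493/8 (P = -(2 + 3*5)*(-18 - 11)/8 = -(2 + 15)*(-29)/8 = -17*(-29)/8 = -⅛*(-493) = 493/8 ≈ 61.625)
(z(-7, -7) + P)² = (-7*(-10 - 5*(-7) + 2*(-7) - 7*(-7)) + 493/8)² = (-7*(-10 + 35 - 14 + 49) + 493/8)² = (-7*60 + 493/8)² = (-420 + 493/8)² = (-2867/8)² = 8219689/64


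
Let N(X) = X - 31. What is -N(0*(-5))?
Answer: 31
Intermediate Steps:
N(X) = -31 + X
-N(0*(-5)) = -(-31 + 0*(-5)) = -(-31 + 0) = -1*(-31) = 31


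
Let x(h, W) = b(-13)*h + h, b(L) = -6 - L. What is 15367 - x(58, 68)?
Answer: 14903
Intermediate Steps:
x(h, W) = 8*h (x(h, W) = (-6 - 1*(-13))*h + h = (-6 + 13)*h + h = 7*h + h = 8*h)
15367 - x(58, 68) = 15367 - 8*58 = 15367 - 1*464 = 15367 - 464 = 14903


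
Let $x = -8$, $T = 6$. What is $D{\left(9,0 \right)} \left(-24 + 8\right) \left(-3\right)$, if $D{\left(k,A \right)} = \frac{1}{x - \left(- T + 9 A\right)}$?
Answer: $-24$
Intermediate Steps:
$D{\left(k,A \right)} = \frac{1}{-2 - 9 A}$ ($D{\left(k,A \right)} = \frac{1}{-8 - \left(-6 + 9 A\right)} = \frac{1}{-2 - 9 A}$)
$D{\left(9,0 \right)} \left(-24 + 8\right) \left(-3\right) = - \frac{1}{2 + 9 \cdot 0} \left(-24 + 8\right) \left(-3\right) = - \frac{1}{2 + 0} \left(-16\right) \left(-3\right) = - \frac{1}{2} \left(-16\right) \left(-3\right) = \left(-1\right) \frac{1}{2} \left(-16\right) \left(-3\right) = \left(- \frac{1}{2}\right) \left(-16\right) \left(-3\right) = 8 \left(-3\right) = -24$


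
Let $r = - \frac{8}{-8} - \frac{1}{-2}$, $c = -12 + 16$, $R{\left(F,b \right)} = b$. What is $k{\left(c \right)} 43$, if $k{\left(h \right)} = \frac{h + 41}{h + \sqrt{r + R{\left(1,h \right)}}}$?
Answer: $\frac{5160}{7} - \frac{645 \sqrt{22}}{7} \approx 304.95$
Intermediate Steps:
$c = 4$
$r = \frac{3}{2}$ ($r = \left(-8\right) \left(- \frac{1}{8}\right) - - \frac{1}{2} = 1 + \frac{1}{2} = \frac{3}{2} \approx 1.5$)
$k{\left(h \right)} = \frac{41 + h}{h + \sqrt{\frac{3}{2} + h}}$ ($k{\left(h \right)} = \frac{h + 41}{h + \sqrt{\frac{3}{2} + h}} = \frac{41 + h}{h + \sqrt{\frac{3}{2} + h}}$)
$k{\left(c \right)} 43 = \frac{41 + 4}{4 + \sqrt{\frac{3}{2} + 4}} \cdot 43 = \frac{1}{4 + \sqrt{\frac{11}{2}}} \cdot 45 \cdot 43 = \frac{1}{4 + \frac{\sqrt{22}}{2}} \cdot 45 \cdot 43 = \frac{45}{4 + \frac{\sqrt{22}}{2}} \cdot 43 = \frac{1935}{4 + \frac{\sqrt{22}}{2}}$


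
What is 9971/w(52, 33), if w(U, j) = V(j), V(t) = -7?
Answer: -9971/7 ≈ -1424.4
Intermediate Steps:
w(U, j) = -7
9971/w(52, 33) = 9971/(-7) = 9971*(-1/7) = -9971/7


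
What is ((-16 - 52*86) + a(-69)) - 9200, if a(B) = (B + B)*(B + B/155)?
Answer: -636208/155 ≈ -4104.6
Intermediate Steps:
a(B) = 312*B**2/155 (a(B) = (2*B)*(B + B*(1/155)) = (2*B)*(B + B/155) = (2*B)*(156*B/155) = 312*B**2/155)
((-16 - 52*86) + a(-69)) - 9200 = ((-16 - 52*86) + (312/155)*(-69)**2) - 9200 = ((-16 - 4472) + (312/155)*4761) - 9200 = (-4488 + 1485432/155) - 9200 = 789792/155 - 9200 = -636208/155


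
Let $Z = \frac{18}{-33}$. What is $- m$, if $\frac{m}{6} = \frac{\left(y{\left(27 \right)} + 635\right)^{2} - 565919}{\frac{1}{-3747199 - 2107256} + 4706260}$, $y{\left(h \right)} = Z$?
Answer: $\frac{694446951431340}{3333863073984179} \approx 0.2083$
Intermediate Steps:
$Z = - \frac{6}{11}$ ($Z = 18 \left(- \frac{1}{33}\right) = - \frac{6}{11} \approx -0.54545$)
$y{\left(h \right)} = - \frac{6}{11}$
$m = - \frac{694446951431340}{3333863073984179}$ ($m = 6 \frac{\left(- \frac{6}{11} + 635\right)^{2} - 565919}{\frac{1}{-3747199 - 2107256} + 4706260} = 6 \frac{\left(\frac{6979}{11}\right)^{2} - 565919}{\frac{1}{-5854455} + 4706260} = 6 \frac{\frac{48706441}{121} - 565919}{- \frac{1}{5854455} + 4706260} = 6 \left(- \frac{19769758}{121 \cdot \frac{27552587388299}{5854455}}\right) = 6 \left(\left(- \frac{19769758}{121}\right) \frac{5854455}{27552587388299}\right) = 6 \left(- \frac{115741158571890}{3333863073984179}\right) = - \frac{694446951431340}{3333863073984179} \approx -0.2083$)
$- m = \left(-1\right) \left(- \frac{694446951431340}{3333863073984179}\right) = \frac{694446951431340}{3333863073984179}$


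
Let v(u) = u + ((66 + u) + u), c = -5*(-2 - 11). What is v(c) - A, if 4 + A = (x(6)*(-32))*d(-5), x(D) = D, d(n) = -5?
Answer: -695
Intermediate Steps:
c = 65 (c = -5*(-13) = 65)
v(u) = 66 + 3*u (v(u) = u + (66 + 2*u) = 66 + 3*u)
A = 956 (A = -4 + (6*(-32))*(-5) = -4 - 192*(-5) = -4 + 960 = 956)
v(c) - A = (66 + 3*65) - 1*956 = (66 + 195) - 956 = 261 - 956 = -695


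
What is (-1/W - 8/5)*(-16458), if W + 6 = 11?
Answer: 148122/5 ≈ 29624.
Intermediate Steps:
W = 5 (W = -6 + 11 = 5)
(-1/W - 8/5)*(-16458) = (-1/5 - 8/5)*(-16458) = -9/5*(-16458) = 148122/5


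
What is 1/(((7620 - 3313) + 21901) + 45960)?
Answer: 1/72168 ≈ 1.3857e-5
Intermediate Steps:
1/(((7620 - 3313) + 21901) + 45960) = 1/((4307 + 21901) + 45960) = 1/(26208 + 45960) = 1/72168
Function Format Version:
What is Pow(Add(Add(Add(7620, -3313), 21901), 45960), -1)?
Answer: Rational(1, 72168) ≈ 1.3857e-5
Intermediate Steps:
Pow(Add(Add(Add(7620, -3313), 21901), 45960), -1) = Pow(Add(Add(4307, 21901), 45960), -1) = Pow(Add(26208, 45960), -1) = Pow(72168, -1) = Rational(1, 72168)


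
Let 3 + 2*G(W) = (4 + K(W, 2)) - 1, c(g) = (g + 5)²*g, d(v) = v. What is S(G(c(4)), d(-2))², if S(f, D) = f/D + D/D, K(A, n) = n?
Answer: ¼ ≈ 0.25000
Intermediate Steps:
c(g) = g*(5 + g)² (c(g) = (5 + g)²*g = g*(5 + g)²)
G(W) = 1 (G(W) = -3/2 + ((4 + 2) - 1)/2 = -3/2 + (6 - 1)/2 = -3/2 + (½)*5 = -3/2 + 5/2 = 1)
S(f, D) = 1 + f/D (S(f, D) = f/D + 1 = 1 + f/D)
S(G(c(4)), d(-2))² = ((-2 + 1)/(-2))² = (-½*(-1))² = (½)² = ¼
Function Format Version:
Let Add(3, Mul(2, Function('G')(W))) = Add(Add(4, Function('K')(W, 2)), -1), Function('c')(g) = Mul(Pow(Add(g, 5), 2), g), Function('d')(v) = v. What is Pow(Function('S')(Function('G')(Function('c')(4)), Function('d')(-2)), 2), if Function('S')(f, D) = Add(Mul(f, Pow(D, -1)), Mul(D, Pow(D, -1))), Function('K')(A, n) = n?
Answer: Rational(1, 4) ≈ 0.25000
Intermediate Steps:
Function('c')(g) = Mul(g, Pow(Add(5, g), 2)) (Function('c')(g) = Mul(Pow(Add(5, g), 2), g) = Mul(g, Pow(Add(5, g), 2)))
Function('G')(W) = 1 (Function('G')(W) = Add(Rational(-3, 2), Mul(Rational(1, 2), Add(Add(4, 2), -1))) = Add(Rational(-3, 2), Mul(Rational(1, 2), Add(6, -1))) = Add(Rational(-3, 2), Mul(Rational(1, 2), 5)) = Add(Rational(-3, 2), Rational(5, 2)) = 1)
Function('S')(f, D) = Add(1, Mul(f, Pow(D, -1))) (Function('S')(f, D) = Add(Mul(f, Pow(D, -1)), 1) = Add(1, Mul(f, Pow(D, -1))))
Pow(Function('S')(Function('G')(Function('c')(4)), Function('d')(-2)), 2) = Pow(Mul(Pow(-2, -1), Add(-2, 1)), 2) = Pow(Mul(Rational(-1, 2), -1), 2) = Pow(Rational(1, 2), 2) = Rational(1, 4)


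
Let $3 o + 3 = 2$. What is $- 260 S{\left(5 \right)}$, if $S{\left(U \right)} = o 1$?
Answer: $\frac{260}{3} \approx 86.667$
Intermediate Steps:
$o = - \frac{1}{3}$ ($o = -1 + \frac{1}{3} \cdot 2 = -1 + \frac{2}{3} = - \frac{1}{3} \approx -0.33333$)
$S{\left(U \right)} = - \frac{1}{3}$ ($S{\left(U \right)} = \left(- \frac{1}{3}\right) 1 = - \frac{1}{3}$)
$- 260 S{\left(5 \right)} = \left(-260\right) \left(- \frac{1}{3}\right) = \frac{260}{3}$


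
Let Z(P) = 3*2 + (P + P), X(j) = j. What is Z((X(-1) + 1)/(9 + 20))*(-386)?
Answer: -2316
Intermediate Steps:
Z(P) = 6 + 2*P
Z((X(-1) + 1)/(9 + 20))*(-386) = (6 + 2*((-1 + 1)/(9 + 20)))*(-386) = (6 + 2*(0/29))*(-386) = (6 + 2*(0*(1/29)))*(-386) = (6 + 2*0)*(-386) = (6 + 0)*(-386) = 6*(-386) = -2316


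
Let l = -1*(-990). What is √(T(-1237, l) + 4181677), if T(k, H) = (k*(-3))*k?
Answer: I*√408830 ≈ 639.4*I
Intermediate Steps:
l = 990
T(k, H) = -3*k² (T(k, H) = (-3*k)*k = -3*k²)
√(T(-1237, l) + 4181677) = √(-3*(-1237)² + 4181677) = √(-3*1530169 + 4181677) = √(-4590507 + 4181677) = √(-408830) = I*√408830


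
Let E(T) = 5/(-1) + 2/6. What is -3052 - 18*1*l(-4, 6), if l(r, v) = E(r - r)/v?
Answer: -3038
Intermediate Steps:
E(T) = -14/3 (E(T) = 5*(-1) + 2*(1/6) = -5 + 1/3 = -14/3)
l(r, v) = -14/(3*v)
-3052 - 18*1*l(-4, 6) = -3052 - 18*1*(-14/3/6) = -3052 - 18*(-14/3*1/6) = -3052 - 18*(-7)/9 = -3052 - 1*(-14) = -3052 + 14 = -3038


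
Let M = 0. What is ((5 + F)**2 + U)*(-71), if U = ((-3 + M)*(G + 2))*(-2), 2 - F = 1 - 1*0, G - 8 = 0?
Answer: -6816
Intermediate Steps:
G = 8 (G = 8 + 0 = 8)
F = 1 (F = 2 - (1 - 1*0) = 2 - (1 + 0) = 2 - 1*1 = 2 - 1 = 1)
U = 60 (U = ((-3 + 0)*(8 + 2))*(-2) = -3*10*(-2) = -30*(-2) = 60)
((5 + F)**2 + U)*(-71) = ((5 + 1)**2 + 60)*(-71) = (6**2 + 60)*(-71) = (36 + 60)*(-71) = 96*(-71) = -6816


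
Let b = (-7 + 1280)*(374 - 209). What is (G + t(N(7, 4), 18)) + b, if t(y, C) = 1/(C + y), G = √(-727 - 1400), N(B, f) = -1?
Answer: 3570766/17 + I*√2127 ≈ 2.1005e+5 + 46.119*I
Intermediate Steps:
G = I*√2127 (G = √(-2127) = I*√2127 ≈ 46.119*I)
b = 210045 (b = 1273*165 = 210045)
(G + t(N(7, 4), 18)) + b = (I*√2127 + 1/(18 - 1)) + 210045 = (I*√2127 + 1/17) + 210045 = (1/17 + I*√2127) + 210045 = 3570766/17 + I*√2127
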